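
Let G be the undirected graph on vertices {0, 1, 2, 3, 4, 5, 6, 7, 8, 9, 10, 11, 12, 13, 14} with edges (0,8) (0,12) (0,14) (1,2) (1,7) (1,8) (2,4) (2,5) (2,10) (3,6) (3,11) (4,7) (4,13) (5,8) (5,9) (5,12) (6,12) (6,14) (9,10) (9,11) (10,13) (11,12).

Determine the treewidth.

A width-3 tree decomposition is:
Bags: B1 = {4, 7, 10, 13}  B2 = {2, 4, 7, 10}  B3 = {1, 2, 7, 10}  B4 = {1, 2, 9, 10}  B5 = {1, 2, 5, 9}  B6 = {1, 5, 8, 9}  B7 = {5, 8, 9, 11}  B8 = {5, 8, 11, 12}  B9 = {0, 8, 11, 12}  B10 = {0, 3, 11, 12}  B11 = {0, 3, 6, 12}  B12 = {0, 3, 6, 14}
Tree: B1–B2, B2–B3, B3–B4, B4–B5, B5–B6, B6–B7, B7–B8, B8–B9, B9–B10, B10–B11, B11–B12
Every bag has size at most 4, so the width is 4 − 1 = 3 and tw(G) ≤ 3. For the lower bound: the 4 vertex sets {4,7,13}, {10}, {2}, {1,5,8,9} are disjoint, each induces a connected subgraph, and every pair is joined by at least one edge of G. Contracting each set to a single vertex therefore yields K_{4} as a minor, and since treewidth is minor-monotone, tw(G) ≥ tw(K_{4}) = 3. Combining the bounds, tw(G) = 3.

3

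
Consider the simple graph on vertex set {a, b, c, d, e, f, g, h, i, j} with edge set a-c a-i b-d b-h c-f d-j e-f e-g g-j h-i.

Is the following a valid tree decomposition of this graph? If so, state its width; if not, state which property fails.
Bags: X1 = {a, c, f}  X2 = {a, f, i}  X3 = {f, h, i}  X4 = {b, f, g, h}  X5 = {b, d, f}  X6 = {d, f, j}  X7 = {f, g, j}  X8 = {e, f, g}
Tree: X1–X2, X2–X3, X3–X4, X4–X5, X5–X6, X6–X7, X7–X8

No — bags containing vertex g are not connected in the tree.

A tree decomposition must satisfy three properties: every vertex lies in some bag; for every edge, both endpoints lie together in some bag; and for every vertex, the bags containing it form a connected subtree. Here bags containing vertex g are not connected in the tree, so the decomposition is invalid.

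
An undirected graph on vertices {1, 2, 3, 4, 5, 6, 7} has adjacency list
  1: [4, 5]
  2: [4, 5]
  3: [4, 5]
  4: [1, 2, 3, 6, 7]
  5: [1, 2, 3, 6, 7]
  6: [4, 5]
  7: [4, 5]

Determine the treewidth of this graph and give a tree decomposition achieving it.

Treewidth 2.
One optimal decomposition is:
Bags: B1 = {3, 4, 5}  B2 = {1, 4, 5}  B3 = {4, 5, 6}  B4 = {4, 5, 7}  B5 = {2, 4, 5}
Tree: B1–B2, B2–B3, B3–B4, B4–B5

Every bag has size at most 3, so the width is 3 − 1 = 2 and tw(G) ≤ 2. The edges 4–3–5–1–4 form a cycle, so G is not a tree and its treewidth is at least 2. Therefore the treewidth is 2.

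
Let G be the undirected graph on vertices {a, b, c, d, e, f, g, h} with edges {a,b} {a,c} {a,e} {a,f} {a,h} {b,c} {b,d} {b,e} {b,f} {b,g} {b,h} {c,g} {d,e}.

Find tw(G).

2

A width-2 tree decomposition is:
Bags: B1 = {b, c, g}  B2 = {a, b, c}  B3 = {a, b, e}  B4 = {a, b, f}  B5 = {a, b, h}  B6 = {b, d, e}
Tree: B1–B2, B2–B3, B2–B4, B3–B5, B3–B6
Every bag has size at most 3, so the width is 3 − 1 = 2 and tw(G) ≤ 2. For the lower bound, the 3 vertices {b, d, e} are pairwise adjacent, and any tree decomposition puts a clique entirely inside one bag — forcing width ≥ 2. Hence tw(G) = 2 exactly.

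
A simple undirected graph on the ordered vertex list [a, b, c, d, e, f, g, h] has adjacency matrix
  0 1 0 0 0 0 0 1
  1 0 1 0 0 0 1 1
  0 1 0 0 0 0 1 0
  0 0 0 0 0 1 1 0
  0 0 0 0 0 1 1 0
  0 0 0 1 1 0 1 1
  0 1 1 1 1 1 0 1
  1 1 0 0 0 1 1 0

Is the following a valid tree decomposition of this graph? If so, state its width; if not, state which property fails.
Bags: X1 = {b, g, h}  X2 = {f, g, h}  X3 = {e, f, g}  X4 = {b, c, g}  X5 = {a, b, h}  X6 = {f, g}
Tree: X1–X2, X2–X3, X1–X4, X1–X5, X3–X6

A tree decomposition must satisfy three properties: every vertex lies in some bag; for every edge, both endpoints lie together in some bag; and for every vertex, the bags containing it form a connected subtree. Here vertex d appears in no bag, so the decomposition is invalid.

No — vertex d appears in no bag.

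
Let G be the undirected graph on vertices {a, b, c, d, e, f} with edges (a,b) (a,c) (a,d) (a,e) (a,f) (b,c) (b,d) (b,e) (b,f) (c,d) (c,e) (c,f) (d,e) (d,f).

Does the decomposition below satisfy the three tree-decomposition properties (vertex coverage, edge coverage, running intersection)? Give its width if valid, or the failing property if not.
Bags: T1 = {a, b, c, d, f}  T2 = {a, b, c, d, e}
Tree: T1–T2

Checking the three conditions: (i) the bags cover all of {a, b, c, d, e, f}; (ii) for each edge, some bag contains both endpoints; (iii) the bags containing any fixed vertex form a subtree. All hold, so the decomposition is valid with width 5 − 1 = 4.

Yes; width 4.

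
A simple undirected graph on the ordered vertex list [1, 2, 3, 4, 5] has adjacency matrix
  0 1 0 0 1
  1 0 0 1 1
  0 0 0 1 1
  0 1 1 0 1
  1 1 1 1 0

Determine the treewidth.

2

A width-2 tree decomposition is:
Bags: B1 = {2, 4, 5}  B2 = {1, 2, 5}  B3 = {3, 4, 5}
Tree: B1–B2, B1–B3
The largest bag has 3 vertices, giving width 2; this decomposition certifies tw(G) ≤ 2. Conversely, {1, 2, 5} is a clique of size 3, and the vertices of any clique must share a bag in every tree decomposition; so some bag has ≥ 3 vertices and tw(G) ≥ 2. Therefore the treewidth is 2.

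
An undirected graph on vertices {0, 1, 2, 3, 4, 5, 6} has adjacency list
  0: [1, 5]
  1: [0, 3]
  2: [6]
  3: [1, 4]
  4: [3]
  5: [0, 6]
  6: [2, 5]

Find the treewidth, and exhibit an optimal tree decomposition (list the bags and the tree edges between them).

Each bag holds 2 vertices, so the decomposition has width 1, which upper-bounds the treewidth. Since G has at least one edge (e.g. 4–3), it is not an edgeless graph, so tw(G) ≥ 1. The upper and lower bounds meet at 1, so that is the treewidth.

Treewidth 1.
Bags: B1 = {3, 4}  B2 = {1, 3}  B3 = {0, 1}  B4 = {0, 5}  B5 = {5, 6}  B6 = {2, 6}
Tree: B1–B2, B2–B3, B3–B4, B4–B5, B5–B6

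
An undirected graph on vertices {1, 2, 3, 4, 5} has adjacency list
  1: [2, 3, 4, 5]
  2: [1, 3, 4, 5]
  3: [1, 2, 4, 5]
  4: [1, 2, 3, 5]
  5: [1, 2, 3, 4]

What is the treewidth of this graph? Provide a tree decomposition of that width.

With just one bag of size 5, the width is 5 − 1 = 4, so tw(G) ≤ 4. Conversely, {1, 2, 3, 4, 5} is a clique of size 5, and the vertices of any clique must share a bag in every tree decomposition; so some bag has ≥ 5 vertices and tw(G) ≥ 4. Combining the bounds, tw(G) = 4.

Treewidth 4.
One such decomposition:
Bags: B1 = {1, 2, 3, 4, 5}
Tree: (single bag)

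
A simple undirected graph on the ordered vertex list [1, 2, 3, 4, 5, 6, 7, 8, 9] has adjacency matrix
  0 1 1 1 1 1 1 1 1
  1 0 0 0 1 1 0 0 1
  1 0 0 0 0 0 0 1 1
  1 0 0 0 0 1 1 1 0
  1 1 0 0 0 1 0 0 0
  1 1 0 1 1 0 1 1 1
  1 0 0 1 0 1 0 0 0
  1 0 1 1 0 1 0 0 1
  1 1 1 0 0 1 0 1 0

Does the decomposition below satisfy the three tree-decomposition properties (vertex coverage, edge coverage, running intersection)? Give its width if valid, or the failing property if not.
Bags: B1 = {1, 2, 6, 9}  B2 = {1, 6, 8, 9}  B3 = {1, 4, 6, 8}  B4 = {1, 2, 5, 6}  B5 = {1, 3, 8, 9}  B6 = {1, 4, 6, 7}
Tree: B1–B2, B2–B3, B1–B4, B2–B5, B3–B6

Yes; width 3.

Every vertex of G appears in some bag (union = {1, 2, 3, 4, 5, 6, 7, 8, 9}); every edge is covered by a bag; and for each vertex v the set of bags containing v is connected in the bag tree. The decomposition is therefore valid. The largest bag has 4 vertices, so the width is 3.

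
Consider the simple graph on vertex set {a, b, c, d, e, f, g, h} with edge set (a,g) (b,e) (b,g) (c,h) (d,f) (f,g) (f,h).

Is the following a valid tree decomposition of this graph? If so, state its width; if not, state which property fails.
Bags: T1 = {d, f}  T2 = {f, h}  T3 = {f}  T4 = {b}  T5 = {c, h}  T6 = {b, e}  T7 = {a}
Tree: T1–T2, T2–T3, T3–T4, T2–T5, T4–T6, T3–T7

No — vertex g appears in no bag.

A tree decomposition must satisfy three properties: every vertex lies in some bag; for every edge, both endpoints lie together in some bag; and for every vertex, the bags containing it form a connected subtree. Here vertex g appears in no bag, so the decomposition is invalid.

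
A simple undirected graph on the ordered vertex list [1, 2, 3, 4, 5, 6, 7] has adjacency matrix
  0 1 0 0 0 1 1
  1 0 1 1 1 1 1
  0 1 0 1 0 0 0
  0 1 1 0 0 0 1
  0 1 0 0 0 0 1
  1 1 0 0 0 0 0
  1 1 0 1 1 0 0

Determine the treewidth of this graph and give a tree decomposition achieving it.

Every bag has size at most 3, so the width is 3 − 1 = 2 and tw(G) ≤ 2. On the other hand G contains the 3-clique {2, 3, 4}. A clique must lie in a single bag of any decomposition, so no decomposition can have width below 2. Therefore the treewidth is 2.

Treewidth 2.
Bags: B1 = {1, 2, 7}  B2 = {2, 4, 7}  B3 = {2, 3, 4}  B4 = {2, 5, 7}  B5 = {1, 2, 6}
Tree: B1–B2, B2–B3, B1–B4, B1–B5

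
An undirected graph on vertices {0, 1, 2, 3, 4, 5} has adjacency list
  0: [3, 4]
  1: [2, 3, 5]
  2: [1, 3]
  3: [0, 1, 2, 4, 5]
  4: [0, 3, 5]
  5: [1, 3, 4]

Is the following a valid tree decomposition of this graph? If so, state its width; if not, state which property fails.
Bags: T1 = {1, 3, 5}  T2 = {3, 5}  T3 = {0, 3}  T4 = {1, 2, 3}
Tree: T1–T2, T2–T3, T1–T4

A tree decomposition must satisfy three properties: every vertex lies in some bag; for every edge, both endpoints lie together in some bag; and for every vertex, the bags containing it form a connected subtree. Here vertex 4 appears in no bag, so the decomposition is invalid.

No — vertex 4 appears in no bag.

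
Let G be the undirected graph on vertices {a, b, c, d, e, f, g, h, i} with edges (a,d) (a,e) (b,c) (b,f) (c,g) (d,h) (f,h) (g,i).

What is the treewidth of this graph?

A width-1 tree decomposition is:
Bags: B1 = {a, e}  B2 = {a, d}  B3 = {d, h}  B4 = {f, h}  B5 = {b, f}  B6 = {b, c}  B7 = {c, g}  B8 = {g, i}
Tree: B1–B2, B2–B3, B3–B4, B4–B5, B5–B6, B6–B7, B7–B8
The largest bag has 2 vertices, giving width 1; this decomposition certifies tw(G) ≤ 1. G has an edge, so its treewidth is at least 1. Therefore the treewidth is 1.

1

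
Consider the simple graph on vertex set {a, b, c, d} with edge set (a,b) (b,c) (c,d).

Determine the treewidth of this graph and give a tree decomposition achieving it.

Treewidth 1.
Bags: B1 = {a, b}  B2 = {b, c}  B3 = {c, d}
Tree: B1–B2, B2–B3

Each bag holds 2 vertices, so the decomposition has width 1, which upper-bounds the treewidth. G has an edge, so its treewidth is at least 1. The upper and lower bounds meet at 1, so that is the treewidth.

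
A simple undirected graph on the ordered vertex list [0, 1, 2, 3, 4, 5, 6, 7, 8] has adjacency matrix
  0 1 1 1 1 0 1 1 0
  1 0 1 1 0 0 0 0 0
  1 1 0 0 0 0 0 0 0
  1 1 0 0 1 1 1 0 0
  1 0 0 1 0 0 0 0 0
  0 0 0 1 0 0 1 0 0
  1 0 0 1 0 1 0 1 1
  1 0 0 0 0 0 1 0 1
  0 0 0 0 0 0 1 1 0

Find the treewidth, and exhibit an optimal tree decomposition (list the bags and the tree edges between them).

Treewidth 2.
One such decomposition:
Bags: B1 = {0, 3, 6}  B2 = {3, 5, 6}  B3 = {0, 3, 4}  B4 = {0, 1, 3}  B5 = {0, 6, 7}  B6 = {6, 7, 8}  B7 = {0, 1, 2}
Tree: B1–B2, B1–B3, B3–B4, B1–B5, B5–B6, B4–B7

Each bag holds 3 vertices, so the decomposition has width 2, which upper-bounds the treewidth. On the other hand G contains the 3-clique {0, 1, 2}. A clique must lie in a single bag of any decomposition, so no decomposition can have width below 2. The upper and lower bounds meet at 2, so that is the treewidth.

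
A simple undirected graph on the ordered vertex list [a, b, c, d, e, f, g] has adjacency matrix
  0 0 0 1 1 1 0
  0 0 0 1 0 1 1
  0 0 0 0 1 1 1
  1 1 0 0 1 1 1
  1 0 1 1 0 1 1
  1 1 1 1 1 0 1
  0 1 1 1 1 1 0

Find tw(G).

A width-3 tree decomposition is:
Bags: B1 = {d, e, f, g}  B2 = {c, e, f, g}  B3 = {a, d, e, f}  B4 = {b, d, f, g}
Tree: B1–B2, B1–B3, B1–B4
Every bag has size at most 4, so the width is 4 − 1 = 3 and tw(G) ≤ 3. On the other hand G contains the 4-clique {d, e, f, g}. A clique must lie in a single bag of any decomposition, so no decomposition can have width below 3. Combining the bounds, tw(G) = 3.

3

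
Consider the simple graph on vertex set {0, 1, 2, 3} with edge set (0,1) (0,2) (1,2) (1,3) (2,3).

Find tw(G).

2

A width-2 tree decomposition is:
Bags: B1 = {1, 2, 3}  B2 = {0, 1, 2}
Tree: B1–B2
The largest bag has 3 vertices, giving width 2; this decomposition certifies tw(G) ≤ 2. On the other hand G contains the 3-clique {0, 1, 2}. A clique must lie in a single bag of any decomposition, so no decomposition can have width below 2. The upper and lower bounds meet at 2, so that is the treewidth.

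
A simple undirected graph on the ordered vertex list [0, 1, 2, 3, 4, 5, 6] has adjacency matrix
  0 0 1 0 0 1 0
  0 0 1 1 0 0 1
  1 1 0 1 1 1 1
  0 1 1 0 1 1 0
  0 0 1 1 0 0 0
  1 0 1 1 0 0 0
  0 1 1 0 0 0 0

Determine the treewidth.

2

A width-2 tree decomposition is:
Bags: B1 = {2, 3, 5}  B2 = {1, 2, 3}  B3 = {2, 3, 4}  B4 = {0, 2, 5}  B5 = {1, 2, 6}
Tree: B1–B2, B2–B3, B1–B4, B2–B5
Every bag has size at most 3, so the width is 3 − 1 = 2 and tw(G) ≤ 2. Conversely, {0, 2, 5} is a clique of size 3, and the vertices of any clique must share a bag in every tree decomposition; so some bag has ≥ 3 vertices and tw(G) ≥ 2. The upper and lower bounds meet at 2, so that is the treewidth.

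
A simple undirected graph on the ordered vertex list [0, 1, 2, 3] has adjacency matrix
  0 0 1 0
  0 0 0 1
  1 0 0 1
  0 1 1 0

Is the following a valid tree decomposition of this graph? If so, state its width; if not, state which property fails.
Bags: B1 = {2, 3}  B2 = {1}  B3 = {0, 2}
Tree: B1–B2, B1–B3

No — edge (3,1) lies in no bag.

A tree decomposition must satisfy three properties: every vertex lies in some bag; for every edge, both endpoints lie together in some bag; and for every vertex, the bags containing it form a connected subtree. Here edge (3,1) lies in no bag, so the decomposition is invalid.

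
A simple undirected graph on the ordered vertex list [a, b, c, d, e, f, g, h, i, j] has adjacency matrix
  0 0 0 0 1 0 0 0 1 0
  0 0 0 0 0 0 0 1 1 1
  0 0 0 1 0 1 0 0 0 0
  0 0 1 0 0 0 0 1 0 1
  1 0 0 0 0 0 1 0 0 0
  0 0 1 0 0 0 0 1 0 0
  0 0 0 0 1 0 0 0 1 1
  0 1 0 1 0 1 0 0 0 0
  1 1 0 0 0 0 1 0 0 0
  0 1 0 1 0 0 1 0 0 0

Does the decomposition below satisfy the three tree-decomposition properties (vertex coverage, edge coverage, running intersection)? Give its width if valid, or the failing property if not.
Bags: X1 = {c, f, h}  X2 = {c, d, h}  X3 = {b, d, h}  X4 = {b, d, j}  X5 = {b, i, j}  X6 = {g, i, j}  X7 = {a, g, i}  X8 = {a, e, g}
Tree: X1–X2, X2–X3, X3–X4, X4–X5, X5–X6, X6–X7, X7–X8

Vertex coverage: the bags together contain {a, b, c, d, e, f, g, h, i, j}, the full vertex set. Edge coverage: each edge of G has both endpoints in at least one bag. Running intersection: for every vertex, the bags containing it form a connected subtree. All three properties hold, so this is a valid tree decomposition of width max|bag| − 1 = 2, and hence tw(G) ≤ 2.

Yes; width 2.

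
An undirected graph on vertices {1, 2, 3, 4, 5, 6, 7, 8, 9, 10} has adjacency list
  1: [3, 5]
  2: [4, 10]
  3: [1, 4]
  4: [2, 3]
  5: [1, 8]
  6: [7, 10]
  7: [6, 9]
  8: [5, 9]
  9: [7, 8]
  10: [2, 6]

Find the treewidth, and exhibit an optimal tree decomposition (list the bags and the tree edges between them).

Every bag has size at most 3, so the width is 3 − 1 = 2 and tw(G) ≤ 2. The edges 9–8–5–1–3–4–2–10–6–7–9 form a cycle, so G is not a tree and its treewidth is at least 2. Hence tw(G) = 2 exactly.

Treewidth 2.
Bags: B1 = {5, 8, 9}  B2 = {1, 5, 9}  B3 = {1, 3, 9}  B4 = {3, 4, 9}  B5 = {2, 4, 9}  B6 = {2, 9, 10}  B7 = {6, 9, 10}  B8 = {6, 7, 9}
Tree: B1–B2, B2–B3, B3–B4, B4–B5, B5–B6, B6–B7, B7–B8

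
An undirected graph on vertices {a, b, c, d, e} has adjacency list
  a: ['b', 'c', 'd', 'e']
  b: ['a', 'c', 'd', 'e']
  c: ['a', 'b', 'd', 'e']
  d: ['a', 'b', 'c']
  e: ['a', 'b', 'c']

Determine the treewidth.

3

A width-3 tree decomposition is:
Bags: B1 = {a, b, c, d}  B2 = {a, b, c, e}
Tree: B1–B2
Every bag has size at most 4, so the width is 4 − 1 = 3 and tw(G) ≤ 3. On the other hand G contains the 4-clique {a, b, c, d}. A clique must lie in a single bag of any decomposition, so no decomposition can have width below 3. The upper and lower bounds meet at 3, so that is the treewidth.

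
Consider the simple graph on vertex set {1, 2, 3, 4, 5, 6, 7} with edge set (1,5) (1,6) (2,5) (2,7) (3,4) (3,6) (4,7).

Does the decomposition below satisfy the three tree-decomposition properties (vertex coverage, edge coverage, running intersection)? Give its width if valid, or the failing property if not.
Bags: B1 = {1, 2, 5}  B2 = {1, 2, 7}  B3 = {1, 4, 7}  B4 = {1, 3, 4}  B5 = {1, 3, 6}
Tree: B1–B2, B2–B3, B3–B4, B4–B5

Checking the three conditions: (i) the bags cover all of {1, 2, 3, 4, 5, 6, 7}; (ii) for each edge, some bag contains both endpoints; (iii) the bags containing any fixed vertex form a subtree. All hold, so the decomposition is valid with width 3 − 1 = 2.

Yes; width 2.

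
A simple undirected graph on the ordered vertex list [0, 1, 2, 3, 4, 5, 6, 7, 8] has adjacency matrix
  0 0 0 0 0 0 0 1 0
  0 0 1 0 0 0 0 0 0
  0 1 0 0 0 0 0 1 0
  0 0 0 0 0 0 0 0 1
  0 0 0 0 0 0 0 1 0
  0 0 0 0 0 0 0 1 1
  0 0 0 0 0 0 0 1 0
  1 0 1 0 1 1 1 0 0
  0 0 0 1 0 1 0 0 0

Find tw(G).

1

A width-1 tree decomposition is:
Bags: B1 = {4, 7}  B2 = {2, 7}  B3 = {5, 7}  B4 = {5, 8}  B5 = {3, 8}  B6 = {6, 7}  B7 = {1, 2}  B8 = {0, 7}
Tree: B1–B2, B2–B3, B3–B4, B4–B5, B3–B6, B2–B7, B2–B8
The largest bag has 2 vertices, giving width 1; this decomposition certifies tw(G) ≤ 1. G has an edge, so its treewidth is at least 1. Therefore the treewidth is 1.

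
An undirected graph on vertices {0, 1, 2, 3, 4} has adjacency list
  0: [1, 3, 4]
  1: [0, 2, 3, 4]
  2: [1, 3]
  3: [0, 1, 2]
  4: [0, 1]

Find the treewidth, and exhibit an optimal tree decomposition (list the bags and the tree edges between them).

Treewidth 2.
One optimal decomposition is:
Bags: B1 = {0, 1, 3}  B2 = {1, 2, 3}  B3 = {0, 1, 4}
Tree: B1–B2, B1–B3

The largest bag has 3 vertices, giving width 2; this decomposition certifies tw(G) ≤ 2. On the other hand G contains the 3-clique {0, 1, 3}. A clique must lie in a single bag of any decomposition, so no decomposition can have width below 2. Combining the bounds, tw(G) = 2.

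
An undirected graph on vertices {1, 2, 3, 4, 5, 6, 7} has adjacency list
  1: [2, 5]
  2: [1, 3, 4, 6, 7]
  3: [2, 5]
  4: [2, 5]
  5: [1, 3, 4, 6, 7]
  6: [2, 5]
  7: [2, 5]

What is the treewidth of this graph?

A width-2 tree decomposition is:
Bags: B1 = {2, 4, 5}  B2 = {1, 2, 5}  B3 = {2, 5, 7}  B4 = {2, 5, 6}  B5 = {2, 3, 5}
Tree: B1–B2, B2–B3, B3–B4, B4–B5
The largest bag has 3 vertices, giving width 2; this decomposition certifies tw(G) ≤ 2. For the lower bound, G contains the cycle 2–4–5–1–2, so G is not a forest; only forests have treewidth ≤ 1, hence tw(G) ≥ 2. Hence tw(G) = 2 exactly.

2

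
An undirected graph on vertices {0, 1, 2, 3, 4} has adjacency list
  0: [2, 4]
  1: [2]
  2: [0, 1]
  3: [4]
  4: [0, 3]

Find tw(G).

1

A width-1 tree decomposition is:
Bags: B1 = {1, 2}  B2 = {0, 2}  B3 = {0, 4}  B4 = {3, 4}
Tree: B1–B2, B2–B3, B3–B4
The largest bag has 2 vertices, giving width 1; this decomposition certifies tw(G) ≤ 1. Any graph with an edge has treewidth ≥ 1, and G has the edge 1–2. The upper and lower bounds meet at 1, so that is the treewidth.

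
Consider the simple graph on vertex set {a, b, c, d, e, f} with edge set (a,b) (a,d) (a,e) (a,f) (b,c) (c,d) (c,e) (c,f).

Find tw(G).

2

A width-2 tree decomposition is:
Bags: B1 = {a, c, e}  B2 = {a, b, c}  B3 = {a, c, d}  B4 = {a, c, f}
Tree: B1–B2, B2–B3, B3–B4
Every bag has size at most 3, so the width is 3 − 1 = 2 and tw(G) ≤ 2. For the lower bound, G contains the cycle e–a–b–c–e, so G is not a forest; only forests have treewidth ≤ 1, hence tw(G) ≥ 2. Combining the bounds, tw(G) = 2.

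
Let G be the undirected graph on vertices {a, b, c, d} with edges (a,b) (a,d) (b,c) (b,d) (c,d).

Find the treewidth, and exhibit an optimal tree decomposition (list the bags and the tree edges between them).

Treewidth 2.
Bags: B1 = {b, c, d}  B2 = {a, b, d}
Tree: B1–B2

The largest bag has 3 vertices, giving width 2; this decomposition certifies tw(G) ≤ 2. Conversely, {b, c, d} is a clique of size 3, and the vertices of any clique must share a bag in every tree decomposition; so some bag has ≥ 3 vertices and tw(G) ≥ 2. Therefore the treewidth is 2.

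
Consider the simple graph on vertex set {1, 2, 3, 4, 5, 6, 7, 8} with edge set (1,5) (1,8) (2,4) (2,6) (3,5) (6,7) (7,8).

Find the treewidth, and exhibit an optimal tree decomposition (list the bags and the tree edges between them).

Treewidth 1.
Bags: B1 = {2, 4}  B2 = {2, 6}  B3 = {6, 7}  B4 = {7, 8}  B5 = {1, 8}  B6 = {1, 5}  B7 = {3, 5}
Tree: B1–B2, B2–B3, B3–B4, B4–B5, B5–B6, B6–B7

Each bag holds 2 vertices, so the decomposition has width 1, which upper-bounds the treewidth. Since G has at least one edge (e.g. 4–2), it is not an edgeless graph, so tw(G) ≥ 1. The upper and lower bounds meet at 1, so that is the treewidth.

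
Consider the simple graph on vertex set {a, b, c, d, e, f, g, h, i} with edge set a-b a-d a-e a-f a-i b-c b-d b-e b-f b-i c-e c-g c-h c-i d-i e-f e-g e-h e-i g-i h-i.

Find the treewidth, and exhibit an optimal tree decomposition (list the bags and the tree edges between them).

The largest bag has 4 vertices, giving width 3; this decomposition certifies tw(G) ≤ 3. Conversely, {a, b, e, f} is a clique of size 4, and the vertices of any clique must share a bag in every tree decomposition; so some bag has ≥ 4 vertices and tw(G) ≥ 3. Therefore the treewidth is 3.

Treewidth 3.
Bags: B1 = {a, b, e, i}  B2 = {a, b, e, f}  B3 = {b, c, e, i}  B4 = {a, b, d, i}  B5 = {c, e, g, i}  B6 = {c, e, h, i}
Tree: B1–B2, B1–B3, B1–B4, B3–B5, B3–B6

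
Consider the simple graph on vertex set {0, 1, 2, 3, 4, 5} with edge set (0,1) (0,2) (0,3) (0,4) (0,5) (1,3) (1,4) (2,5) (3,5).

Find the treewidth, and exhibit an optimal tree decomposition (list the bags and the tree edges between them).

Each bag holds 3 vertices, so the decomposition has width 2, which upper-bounds the treewidth. On the other hand G contains the 3-clique {0, 1, 3}. A clique must lie in a single bag of any decomposition, so no decomposition can have width below 2. Combining the bounds, tw(G) = 2.

Treewidth 2.
Bags: B1 = {0, 3, 5}  B2 = {0, 1, 3}  B3 = {0, 1, 4}  B4 = {0, 2, 5}
Tree: B1–B2, B2–B3, B1–B4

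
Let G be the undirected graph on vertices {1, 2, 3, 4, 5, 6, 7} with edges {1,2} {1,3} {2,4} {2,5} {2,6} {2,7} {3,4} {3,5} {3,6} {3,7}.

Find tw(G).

A width-2 tree decomposition is:
Bags: B1 = {2, 3, 6}  B2 = {2, 3, 5}  B3 = {1, 2, 3}  B4 = {2, 3, 4}  B5 = {2, 3, 7}
Tree: B1–B2, B2–B3, B3–B4, B4–B5
Each bag holds 3 vertices, so the decomposition has width 2, which upper-bounds the treewidth. For the lower bound, G contains the cycle 2–6–3–5–2, so G is not a forest; only forests have treewidth ≤ 1, hence tw(G) ≥ 2. Hence tw(G) = 2 exactly.

2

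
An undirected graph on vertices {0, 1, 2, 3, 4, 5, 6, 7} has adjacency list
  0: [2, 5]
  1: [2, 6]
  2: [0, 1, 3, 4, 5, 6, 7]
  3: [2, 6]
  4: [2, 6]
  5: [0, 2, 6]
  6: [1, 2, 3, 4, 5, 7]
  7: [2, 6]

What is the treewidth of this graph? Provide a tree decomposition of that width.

Treewidth 2.
Bags: B1 = {2, 6, 7}  B2 = {1, 2, 6}  B3 = {2, 5, 6}  B4 = {2, 3, 6}  B5 = {0, 2, 5}  B6 = {2, 4, 6}
Tree: B1–B2, B2–B3, B3–B4, B3–B5, B4–B6

The largest bag has 3 vertices, giving width 2; this decomposition certifies tw(G) ≤ 2. Conversely, {0, 2, 5} is a clique of size 3, and the vertices of any clique must share a bag in every tree decomposition; so some bag has ≥ 3 vertices and tw(G) ≥ 2. Hence tw(G) = 2 exactly.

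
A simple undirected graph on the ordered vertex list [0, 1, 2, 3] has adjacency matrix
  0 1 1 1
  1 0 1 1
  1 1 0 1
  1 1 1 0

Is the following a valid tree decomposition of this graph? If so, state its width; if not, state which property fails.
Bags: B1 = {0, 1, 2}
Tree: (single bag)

A tree decomposition must satisfy three properties: every vertex lies in some bag; for every edge, both endpoints lie together in some bag; and for every vertex, the bags containing it form a connected subtree. Here vertex 3 appears in no bag, so the decomposition is invalid.

No — vertex 3 appears in no bag.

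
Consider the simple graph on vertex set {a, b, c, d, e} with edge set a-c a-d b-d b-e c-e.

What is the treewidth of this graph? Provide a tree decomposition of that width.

The largest bag has 3 vertices, giving width 2; this decomposition certifies tw(G) ≤ 2. For the lower bound, G contains the cycle c–e–b–d–a–c, so G is not a forest; only forests have treewidth ≤ 1, hence tw(G) ≥ 2. Combining the bounds, tw(G) = 2.

Treewidth 2.
Bags: B1 = {b, c, e}  B2 = {b, c, d}  B3 = {a, c, d}
Tree: B1–B2, B2–B3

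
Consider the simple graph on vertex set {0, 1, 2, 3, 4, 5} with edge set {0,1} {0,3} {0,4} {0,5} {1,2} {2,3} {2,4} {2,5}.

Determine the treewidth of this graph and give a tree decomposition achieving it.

Treewidth 2.
One such decomposition:
Bags: B1 = {0, 2, 4}  B2 = {0, 2, 3}  B3 = {0, 2, 5}  B4 = {0, 1, 2}
Tree: B1–B2, B2–B3, B3–B4

Every bag has size at most 3, so the width is 3 − 1 = 2 and tw(G) ≤ 2. For the lower bound, G contains the cycle 4–2–3–0–4, so G is not a forest; only forests have treewidth ≤ 1, hence tw(G) ≥ 2. Hence tw(G) = 2 exactly.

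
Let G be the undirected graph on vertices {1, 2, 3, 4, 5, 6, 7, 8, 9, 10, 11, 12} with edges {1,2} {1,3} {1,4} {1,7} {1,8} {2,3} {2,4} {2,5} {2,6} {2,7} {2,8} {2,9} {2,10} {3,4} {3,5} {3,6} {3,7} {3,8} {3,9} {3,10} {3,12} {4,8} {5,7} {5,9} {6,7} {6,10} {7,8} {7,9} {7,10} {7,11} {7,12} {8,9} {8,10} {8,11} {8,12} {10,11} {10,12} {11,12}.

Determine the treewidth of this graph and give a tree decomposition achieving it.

Treewidth 4.
One optimal decomposition is:
Bags: B1 = {2, 3, 7, 8, 10}  B2 = {1, 2, 3, 7, 8}  B3 = {2, 3, 7, 8, 9}  B4 = {3, 7, 8, 10, 12}  B5 = {7, 8, 10, 11, 12}  B6 = {2, 3, 6, 7, 10}  B7 = {2, 3, 5, 7, 9}  B8 = {1, 2, 3, 4, 8}
Tree: B1–B2, B1–B3, B1–B4, B4–B5, B1–B6, B3–B7, B2–B8

Every bag has size at most 5, so the width is 5 − 1 = 4 and tw(G) ≤ 4. On the other hand G contains the 5-clique {7, 8, 10, 11, 12}. A clique must lie in a single bag of any decomposition, so no decomposition can have width below 4. The upper and lower bounds meet at 4, so that is the treewidth.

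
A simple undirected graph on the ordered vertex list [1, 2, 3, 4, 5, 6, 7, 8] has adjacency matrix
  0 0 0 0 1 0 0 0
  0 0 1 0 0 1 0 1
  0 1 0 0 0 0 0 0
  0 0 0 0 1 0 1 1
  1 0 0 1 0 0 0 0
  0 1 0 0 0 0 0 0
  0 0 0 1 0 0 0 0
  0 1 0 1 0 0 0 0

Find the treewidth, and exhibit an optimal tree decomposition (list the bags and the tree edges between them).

Treewidth 1.
Bags: B1 = {4, 8}  B2 = {2, 8}  B3 = {2, 3}  B4 = {4, 5}  B5 = {1, 5}  B6 = {2, 6}  B7 = {4, 7}
Tree: B1–B2, B2–B3, B1–B4, B4–B5, B3–B6, B4–B7

Every bag has size at most 2, so the width is 2 − 1 = 1 and tw(G) ≤ 1. Any graph with an edge has treewidth ≥ 1, and G has the edge 4–8. Therefore the treewidth is 1.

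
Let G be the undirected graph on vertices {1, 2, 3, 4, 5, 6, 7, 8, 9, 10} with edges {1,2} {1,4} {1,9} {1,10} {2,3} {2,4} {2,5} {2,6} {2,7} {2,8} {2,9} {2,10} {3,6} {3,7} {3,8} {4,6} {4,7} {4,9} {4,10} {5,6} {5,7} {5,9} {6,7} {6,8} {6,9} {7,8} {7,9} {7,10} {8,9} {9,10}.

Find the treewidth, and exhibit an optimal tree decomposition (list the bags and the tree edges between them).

Every bag has size at most 5, so the width is 5 − 1 = 4 and tw(G) ≤ 4. On the other hand G contains the 5-clique {1, 2, 4, 9, 10}. A clique must lie in a single bag of any decomposition, so no decomposition can have width below 4. Combining the bounds, tw(G) = 4.

Treewidth 4.
One such decomposition:
Bags: B1 = {2, 4, 6, 7, 9}  B2 = {2, 6, 7, 8, 9}  B3 = {2, 4, 7, 9, 10}  B4 = {2, 3, 6, 7, 8}  B5 = {1, 2, 4, 9, 10}  B6 = {2, 5, 6, 7, 9}
Tree: B1–B2, B1–B3, B2–B4, B3–B5, B1–B6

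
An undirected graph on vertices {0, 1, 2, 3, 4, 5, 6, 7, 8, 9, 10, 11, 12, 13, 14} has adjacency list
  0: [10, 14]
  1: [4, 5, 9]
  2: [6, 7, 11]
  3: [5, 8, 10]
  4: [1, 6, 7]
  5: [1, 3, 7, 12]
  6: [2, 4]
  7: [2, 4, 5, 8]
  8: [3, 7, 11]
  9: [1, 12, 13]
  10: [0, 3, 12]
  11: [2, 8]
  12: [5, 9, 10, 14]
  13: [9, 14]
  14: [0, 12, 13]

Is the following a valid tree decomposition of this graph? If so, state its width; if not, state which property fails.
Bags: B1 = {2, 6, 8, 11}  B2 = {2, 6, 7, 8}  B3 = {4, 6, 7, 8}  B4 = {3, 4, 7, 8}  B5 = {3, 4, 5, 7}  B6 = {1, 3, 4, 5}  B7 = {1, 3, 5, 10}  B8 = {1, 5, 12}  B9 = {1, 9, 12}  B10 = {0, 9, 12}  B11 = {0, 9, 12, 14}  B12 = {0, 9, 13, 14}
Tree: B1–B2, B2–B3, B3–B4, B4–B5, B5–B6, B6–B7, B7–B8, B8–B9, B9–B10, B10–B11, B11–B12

A tree decomposition must satisfy three properties: every vertex lies in some bag; for every edge, both endpoints lie together in some bag; and for every vertex, the bags containing it form a connected subtree. Here edge (10,12) lies in no bag, so the decomposition is invalid.

No — edge (10,12) lies in no bag.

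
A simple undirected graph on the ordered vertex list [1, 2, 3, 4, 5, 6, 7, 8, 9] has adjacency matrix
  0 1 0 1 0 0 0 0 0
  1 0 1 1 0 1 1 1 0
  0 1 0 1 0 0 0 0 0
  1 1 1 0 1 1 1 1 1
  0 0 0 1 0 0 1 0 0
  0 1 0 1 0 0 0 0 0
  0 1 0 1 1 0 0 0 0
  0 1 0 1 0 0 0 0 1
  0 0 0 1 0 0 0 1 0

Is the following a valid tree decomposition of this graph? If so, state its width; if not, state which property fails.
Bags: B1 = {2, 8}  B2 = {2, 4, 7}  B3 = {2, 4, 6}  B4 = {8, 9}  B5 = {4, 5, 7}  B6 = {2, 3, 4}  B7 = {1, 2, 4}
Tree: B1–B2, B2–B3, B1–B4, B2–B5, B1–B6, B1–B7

No — edge (4,8) lies in no bag.

A tree decomposition must satisfy three properties: every vertex lies in some bag; for every edge, both endpoints lie together in some bag; and for every vertex, the bags containing it form a connected subtree. Here edge (4,8) lies in no bag, so the decomposition is invalid.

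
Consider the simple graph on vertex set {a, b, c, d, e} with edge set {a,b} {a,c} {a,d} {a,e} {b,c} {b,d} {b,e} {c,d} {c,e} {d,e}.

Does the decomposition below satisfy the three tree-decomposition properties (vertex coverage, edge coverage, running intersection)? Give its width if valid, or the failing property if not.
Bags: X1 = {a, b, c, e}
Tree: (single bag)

No — vertex d appears in no bag.

A tree decomposition must satisfy three properties: every vertex lies in some bag; for every edge, both endpoints lie together in some bag; and for every vertex, the bags containing it form a connected subtree. Here vertex d appears in no bag, so the decomposition is invalid.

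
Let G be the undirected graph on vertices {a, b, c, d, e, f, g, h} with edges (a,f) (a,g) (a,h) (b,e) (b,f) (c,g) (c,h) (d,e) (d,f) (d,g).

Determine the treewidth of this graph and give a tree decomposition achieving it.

Treewidth 2.
One optimal decomposition is:
Bags: B1 = {c, g, h}  B2 = {a, g, h}  B3 = {a, d, g}  B4 = {a, d, f}  B5 = {d, e, f}  B6 = {b, e, f}
Tree: B1–B2, B2–B3, B3–B4, B4–B5, B5–B6

Each bag holds 3 vertices, so the decomposition has width 2, which upper-bounds the treewidth. For the lower bound, G contains the cycle c–h–a–g–c, so G is not a forest; only forests have treewidth ≤ 1, hence tw(G) ≥ 2. Combining the bounds, tw(G) = 2.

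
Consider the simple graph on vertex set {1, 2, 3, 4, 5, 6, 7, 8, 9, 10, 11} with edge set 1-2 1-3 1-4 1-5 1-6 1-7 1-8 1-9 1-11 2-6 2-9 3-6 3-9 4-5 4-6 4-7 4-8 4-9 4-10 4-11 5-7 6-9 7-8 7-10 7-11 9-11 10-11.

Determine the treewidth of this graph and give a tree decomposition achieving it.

The largest bag has 4 vertices, giving width 3; this decomposition certifies tw(G) ≤ 3. For the lower bound, the 4 vertices {1, 2, 6, 9} are pairwise adjacent, and any tree decomposition puts a clique entirely inside one bag — forcing width ≥ 3. The upper and lower bounds meet at 3, so that is the treewidth.

Treewidth 3.
One optimal decomposition is:
Bags: B1 = {1, 4, 7, 11}  B2 = {1, 4, 7, 8}  B3 = {1, 4, 5, 7}  B4 = {4, 7, 10, 11}  B5 = {1, 4, 9, 11}  B6 = {1, 4, 6, 9}  B7 = {1, 3, 6, 9}  B8 = {1, 2, 6, 9}
Tree: B1–B2, B1–B3, B1–B4, B1–B5, B5–B6, B6–B7, B6–B8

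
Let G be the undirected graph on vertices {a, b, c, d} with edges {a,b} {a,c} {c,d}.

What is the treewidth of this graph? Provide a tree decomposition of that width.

Treewidth 1.
One such decomposition:
Bags: B1 = {a, c}  B2 = {a, b}  B3 = {c, d}
Tree: B1–B2, B1–B3

Every bag has size at most 2, so the width is 2 − 1 = 1 and tw(G) ≤ 1. G has an edge, so its treewidth is at least 1. Combining the bounds, tw(G) = 1.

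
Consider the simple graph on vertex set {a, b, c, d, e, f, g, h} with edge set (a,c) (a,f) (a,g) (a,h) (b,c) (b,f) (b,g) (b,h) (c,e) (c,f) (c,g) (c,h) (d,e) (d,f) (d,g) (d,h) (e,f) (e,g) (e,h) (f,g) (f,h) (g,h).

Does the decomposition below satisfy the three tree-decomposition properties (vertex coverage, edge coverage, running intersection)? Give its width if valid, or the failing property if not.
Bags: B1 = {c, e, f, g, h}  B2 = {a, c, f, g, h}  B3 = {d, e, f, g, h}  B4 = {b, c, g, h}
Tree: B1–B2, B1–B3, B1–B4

No — edge (f,b) lies in no bag.

A tree decomposition must satisfy three properties: every vertex lies in some bag; for every edge, both endpoints lie together in some bag; and for every vertex, the bags containing it form a connected subtree. Here edge (f,b) lies in no bag, so the decomposition is invalid.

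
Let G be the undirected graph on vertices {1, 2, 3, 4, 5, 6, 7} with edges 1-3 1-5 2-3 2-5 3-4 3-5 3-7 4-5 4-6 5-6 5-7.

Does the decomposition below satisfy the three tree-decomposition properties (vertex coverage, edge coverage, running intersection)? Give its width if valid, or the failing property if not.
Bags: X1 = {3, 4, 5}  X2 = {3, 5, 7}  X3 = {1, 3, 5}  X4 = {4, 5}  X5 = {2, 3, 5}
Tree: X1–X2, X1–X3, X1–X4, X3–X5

A tree decomposition must satisfy three properties: every vertex lies in some bag; for every edge, both endpoints lie together in some bag; and for every vertex, the bags containing it form a connected subtree. Here vertex 6 appears in no bag, so the decomposition is invalid.

No — vertex 6 appears in no bag.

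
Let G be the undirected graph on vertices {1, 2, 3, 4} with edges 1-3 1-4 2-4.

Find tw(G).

A width-1 tree decomposition is:
Bags: B1 = {2, 4}  B2 = {1, 4}  B3 = {1, 3}
Tree: B1–B2, B2–B3
Each bag holds 2 vertices, so the decomposition has width 1, which upper-bounds the treewidth. Any graph with an edge has treewidth ≥ 1, and G has the edge 2–4. The upper and lower bounds meet at 1, so that is the treewidth.

1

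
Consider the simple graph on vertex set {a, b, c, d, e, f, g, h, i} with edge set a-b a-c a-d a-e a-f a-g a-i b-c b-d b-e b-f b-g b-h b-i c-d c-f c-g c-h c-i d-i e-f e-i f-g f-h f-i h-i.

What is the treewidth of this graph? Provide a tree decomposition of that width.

Every bag has size at most 5, so the width is 5 − 1 = 4 and tw(G) ≤ 4. For the lower bound, the 5 vertices {a, b, c, d, i} are pairwise adjacent, and any tree decomposition puts a clique entirely inside one bag — forcing width ≥ 4. Hence tw(G) = 4 exactly.

Treewidth 4.
Bags: B1 = {a, b, c, f, i}  B2 = {a, b, c, f, g}  B3 = {a, b, e, f, i}  B4 = {b, c, f, h, i}  B5 = {a, b, c, d, i}
Tree: B1–B2, B1–B3, B1–B4, B1–B5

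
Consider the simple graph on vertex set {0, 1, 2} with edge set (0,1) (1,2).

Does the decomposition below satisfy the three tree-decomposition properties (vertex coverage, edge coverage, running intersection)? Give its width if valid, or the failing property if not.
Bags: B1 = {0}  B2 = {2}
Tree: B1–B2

A tree decomposition must satisfy three properties: every vertex lies in some bag; for every edge, both endpoints lie together in some bag; and for every vertex, the bags containing it form a connected subtree. Here vertex 1 appears in no bag, so the decomposition is invalid.

No — vertex 1 appears in no bag.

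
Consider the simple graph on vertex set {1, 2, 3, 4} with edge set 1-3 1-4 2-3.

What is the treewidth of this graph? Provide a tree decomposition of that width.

Treewidth 1.
Bags: B1 = {1, 4}  B2 = {1, 3}  B3 = {2, 3}
Tree: B1–B2, B2–B3

Every bag has size at most 2, so the width is 2 − 1 = 1 and tw(G) ≤ 1. Any graph with an edge has treewidth ≥ 1, and G has the edge 4–1. Hence tw(G) = 1 exactly.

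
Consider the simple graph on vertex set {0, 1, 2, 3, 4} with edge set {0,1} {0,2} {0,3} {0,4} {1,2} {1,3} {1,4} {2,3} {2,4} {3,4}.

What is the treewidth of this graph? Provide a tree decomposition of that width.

A single bag containing all 5 vertices is trivially a valid decomposition of width 4. Conversely, {0, 1, 2, 3, 4} is a clique of size 5, and the vertices of any clique must share a bag in every tree decomposition; so some bag has ≥ 5 vertices and tw(G) ≥ 4. Combining the bounds, tw(G) = 4.

Treewidth 4.
Bags: B1 = {0, 1, 2, 3, 4}
Tree: (single bag)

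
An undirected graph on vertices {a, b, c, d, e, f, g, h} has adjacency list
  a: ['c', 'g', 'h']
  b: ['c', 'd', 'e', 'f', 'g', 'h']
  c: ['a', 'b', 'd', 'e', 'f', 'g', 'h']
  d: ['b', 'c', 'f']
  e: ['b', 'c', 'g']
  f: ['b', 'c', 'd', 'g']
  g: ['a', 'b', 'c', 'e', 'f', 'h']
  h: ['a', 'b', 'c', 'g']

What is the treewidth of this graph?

3

A width-3 tree decomposition is:
Bags: B1 = {b, c, g, h}  B2 = {b, c, e, g}  B3 = {b, c, f, g}  B4 = {b, c, d, f}  B5 = {a, c, g, h}
Tree: B1–B2, B2–B3, B3–B4, B1–B5
The largest bag has 4 vertices, giving width 3; this decomposition certifies tw(G) ≤ 3. For the lower bound, the 4 vertices {b, c, d, f} are pairwise adjacent, and any tree decomposition puts a clique entirely inside one bag — forcing width ≥ 3. The upper and lower bounds meet at 3, so that is the treewidth.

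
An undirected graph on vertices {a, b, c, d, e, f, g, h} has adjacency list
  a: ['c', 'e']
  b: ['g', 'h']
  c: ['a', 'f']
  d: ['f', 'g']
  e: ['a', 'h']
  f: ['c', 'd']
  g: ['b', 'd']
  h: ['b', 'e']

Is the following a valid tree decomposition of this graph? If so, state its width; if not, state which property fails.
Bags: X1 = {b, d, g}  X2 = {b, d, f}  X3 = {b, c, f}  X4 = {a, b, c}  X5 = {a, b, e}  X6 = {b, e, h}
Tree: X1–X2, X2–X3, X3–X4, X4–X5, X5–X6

Yes; width 2.

Checking the three conditions: (i) the bags cover all of {a, b, c, d, e, f, g, h}; (ii) for each edge, some bag contains both endpoints; (iii) the bags containing any fixed vertex form a subtree. All hold, so the decomposition is valid with width 3 − 1 = 2.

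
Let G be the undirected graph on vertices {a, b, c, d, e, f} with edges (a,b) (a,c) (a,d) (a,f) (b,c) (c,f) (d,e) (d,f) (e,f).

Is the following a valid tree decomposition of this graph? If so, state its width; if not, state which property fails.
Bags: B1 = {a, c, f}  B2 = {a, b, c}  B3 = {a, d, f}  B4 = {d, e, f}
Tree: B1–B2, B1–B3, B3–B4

Checking the three conditions: (i) the bags cover all of {a, b, c, d, e, f}; (ii) for each edge, some bag contains both endpoints; (iii) the bags containing any fixed vertex form a subtree. All hold, so the decomposition is valid with width 3 − 1 = 2.

Yes; width 2.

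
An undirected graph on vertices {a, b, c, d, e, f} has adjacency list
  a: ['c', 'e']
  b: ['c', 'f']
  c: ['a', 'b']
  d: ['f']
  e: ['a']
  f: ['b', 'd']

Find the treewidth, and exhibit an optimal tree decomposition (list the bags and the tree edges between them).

Each bag holds 2 vertices, so the decomposition has width 1, which upper-bounds the treewidth. Since G has at least one edge (e.g. e–a), it is not an edgeless graph, so tw(G) ≥ 1. Hence tw(G) = 1 exactly.

Treewidth 1.
One such decomposition:
Bags: B1 = {a, e}  B2 = {a, c}  B3 = {b, c}  B4 = {b, f}  B5 = {d, f}
Tree: B1–B2, B2–B3, B3–B4, B4–B5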